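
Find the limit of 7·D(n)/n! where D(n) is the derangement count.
7/e

Solution: D(n)/n! → 1/e, so 7·D(n)/n! → 7/e.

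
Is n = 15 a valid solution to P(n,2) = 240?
P(15,2) = 15·14 = 210, which does not equal 240.
Final answer: No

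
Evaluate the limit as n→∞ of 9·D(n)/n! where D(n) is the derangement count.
9/e

D(n)/n! → 1/e, so 9·D(n)/n! → 9/e.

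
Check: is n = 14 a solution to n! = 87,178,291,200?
Yes

Solution: 14! = 14·13! = 14·6,227,020,800 = 87,178,291,200, which equals 87,178,291,200.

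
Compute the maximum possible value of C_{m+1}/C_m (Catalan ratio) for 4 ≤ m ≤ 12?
C_{m+1}/C_m = 2(2m+1)/(m+2), which increases with m. Maximum at m = 12: 2·25/14 = 25/7.

Answer: 25/7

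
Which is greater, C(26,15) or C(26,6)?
C(26,15)

Reasoning: C(26,15)=7,726,160, C(26,6)=230,230.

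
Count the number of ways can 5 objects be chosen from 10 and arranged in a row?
30,240

Working:
P(10,5) = 10!/(10-5)! = 30,240.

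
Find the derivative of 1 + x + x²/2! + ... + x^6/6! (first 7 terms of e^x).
1 + x + x²/2! + ... + x^5/5!

Explanation: Differentiating term by term gives the first 6 terms of e^x.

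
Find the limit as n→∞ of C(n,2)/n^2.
C(n,2) ≈ n^2/2! for large n. Limit = 1/2! = 1/2.
Final answer: 1/2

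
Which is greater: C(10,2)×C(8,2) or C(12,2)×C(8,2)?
C(12,2)×C(8,2)

Solution: C(10,2)×C(8,2)=1,260, C(12,2)×C(8,2)=1,848.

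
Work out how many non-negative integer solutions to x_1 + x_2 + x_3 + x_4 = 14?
C(14+4-1, 4-1) = 680.
Final answer: 680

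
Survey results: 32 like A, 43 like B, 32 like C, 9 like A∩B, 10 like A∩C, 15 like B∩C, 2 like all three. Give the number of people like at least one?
75

Reasoning: |A∪B∪C| = 32+43+32-9-10-15+2 = 75.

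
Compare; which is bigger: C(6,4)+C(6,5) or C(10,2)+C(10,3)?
C(10,2)+C(10,3)
First=21, Second=165.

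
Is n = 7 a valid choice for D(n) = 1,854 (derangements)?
D(7) = (7-1)·[D(6) + D(5)] = 6·[265 + 44] = 1,854, which equals 1,854.

Answer: Yes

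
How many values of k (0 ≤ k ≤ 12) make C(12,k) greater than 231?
Row 12 is unimodal and symmetric about k=12/2. C(12,3)=220 ≤ 231; C(12,4)=495 > 231; by symmetry C(12,k) > 231 for k = 4..8. That's 8 - 4 + 1 = 5 values.

Answer: 5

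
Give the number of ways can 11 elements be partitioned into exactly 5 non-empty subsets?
246,730

Working:
This equals S(11,5), the Stirling number of the 2nd kind.
Using the Stirling recurrence: S(n,k) = k·S(n-1,k) + S(n-1,k-1)
S(11,5) = 5·S(10,5) + S(10,4)
         = 5·42525 + 34105
         = 212625 + 34105
         = 246,730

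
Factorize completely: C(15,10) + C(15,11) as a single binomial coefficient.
C(16,11)

Reasoning: By Pascal's identity: C(15,10) + C(15,11) = C(16,11) = 4,368.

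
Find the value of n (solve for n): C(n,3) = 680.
17

Reasoning: C(n,3) = n(n−1)(n−2)/3! is increasing in n, and n(n−1)(n−2) = 3!·680 = 4,080 ≈ (n−1)^3 gives n ≈ 17.0. Check: C(15,3) = 455, C(16,3) = 560, C(17,3) = 680 ✓. So n = 17.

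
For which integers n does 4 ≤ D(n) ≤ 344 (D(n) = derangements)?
Using D(n) = (n−1)[D(n−1) + D(n−2)] with D(1)=0, D(2)=1: D(3)=2; D(4)=9; D(5)=44; D(6)=265; D(7)=1,854. So valid n = 4, 5, 6.
Final answer: 4, 5, 6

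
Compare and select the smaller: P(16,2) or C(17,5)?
P(16,2)

Working:
P(16,2)=240, C(17,5)=6,188.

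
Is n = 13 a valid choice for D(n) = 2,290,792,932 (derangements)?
Yes

Explanation: D(13) = (13-1)·[D(12) + D(11)] = 12·[176,214,841 + 14,684,570] = 2,290,792,932, which equals 2,290,792,932.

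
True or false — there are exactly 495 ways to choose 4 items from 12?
True

Explanation: C(12,4) = 495.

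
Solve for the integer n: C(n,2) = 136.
17
C(n,2) = n(n−1)/2! is increasing in n, and n(n−1) = 2!·136 = 272 ≈ (n−0.5)^2 gives n ≈ 17.0. Check: C(15,2) = 105, C(16,2) = 120, C(17,2) = 136 ✓. So n = 17.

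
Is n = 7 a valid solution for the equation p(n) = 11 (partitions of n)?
No

Pentagonal recurrence p(n) = p(n−1) + p(n−2) − p(n−5) − p(n−7) + …: p(7) = p(6) + p(5) − p(2) − p(0) = 11 + 7 − 2 − 1 = 15, which does not equal 11.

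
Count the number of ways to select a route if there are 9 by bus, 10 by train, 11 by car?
30

By the addition principle: 9 + 10 + 11 = 30.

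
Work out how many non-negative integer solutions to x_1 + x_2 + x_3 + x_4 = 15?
816

Reasoning: C(15+4-1, 4-1) = 816.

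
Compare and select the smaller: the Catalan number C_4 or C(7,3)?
C_4

Explanation: C_4 = C(8,4)/(4+1) = 70/5 = 14; C(7,3) = 35.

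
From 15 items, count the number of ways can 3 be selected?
C(15,3) = 15! / (3! × (15-3)!)
         = 15! / (3! × 12!)
         = 455

Answer: 455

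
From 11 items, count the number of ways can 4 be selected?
330

C(11,4) = 11! / (4! × (11-4)!)
         = 11! / (4! × 7!)
         = 330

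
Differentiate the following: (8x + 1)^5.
40(8x + 1)^4
Chain rule: 5(8x+1)^{4} × 8 = 40(8x+1)^{4}.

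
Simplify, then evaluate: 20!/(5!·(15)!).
15,504

Explanation: This is C(20,5) = 15,504.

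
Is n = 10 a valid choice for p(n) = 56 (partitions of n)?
No

Pentagonal recurrence p(n) = p(n−1) + p(n−2) − p(n−5) − p(n−7) + …: p(10) = p(9) + p(8) − p(5) − p(3) = 30 + 22 − 7 − 3 = 42, which does not equal 56.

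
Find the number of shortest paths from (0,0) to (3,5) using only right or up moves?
Choose 3 rights from 8 moves: C(8,3) = 56.
Final answer: 56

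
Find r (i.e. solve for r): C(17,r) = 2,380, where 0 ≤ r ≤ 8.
C(17,r) is increasing for 0 ≤ r ≤ 8. Stepping up (C(17,r+1) = C(17,r)·(17−r)/(r+1)): C(17,1) = 17, C(17,2) = 136, C(17,3) = 680, C(17,4) = 2,380 ✓. So r = 4.
Final answer: 4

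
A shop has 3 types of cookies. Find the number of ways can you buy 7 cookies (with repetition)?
36

Reasoning: Stars and bars: C(7+3-1, 7) = C(9, 7) = 36.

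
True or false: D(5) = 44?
Derangements of 5 elements: D(5) = (5-1)·[D(4) + D(3)] = 4·[9 + 2] = 44.

Answer: True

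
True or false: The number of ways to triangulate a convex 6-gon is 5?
False

Working:
Triangulations of a convex 6-gon are counted by the Catalan number C_4: C_4 = C(8,4)/(4+1) = 70/5 = 14.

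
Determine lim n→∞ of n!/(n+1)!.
0
n!/(n+1)! = 1/[(n+1)] → 0 as n → ∞.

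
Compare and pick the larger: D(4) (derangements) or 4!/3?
D(4)

D(4) = (4-1)·[D(3) + D(2)] = 3·[2 + 1] = 9; 4!/3 = 24/3 = 8.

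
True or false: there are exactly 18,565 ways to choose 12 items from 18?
False

C(18,12) = 18,564 ≠ 18565.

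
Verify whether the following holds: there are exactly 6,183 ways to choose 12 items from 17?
False

Solution: C(17,12) = 6,188 ≠ 6183.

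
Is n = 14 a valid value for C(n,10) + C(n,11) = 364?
No
C(14,10) + C(14,11) = 1,001 + 364 = 1,365, which does not equal 364.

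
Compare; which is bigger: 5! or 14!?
5!=120, 14!=87,178,291,200. 14! > 5!.

Answer: 14!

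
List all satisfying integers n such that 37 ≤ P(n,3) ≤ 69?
5

Explanation: P(4,3)=24; P(5,3)=60; P(6,3)=120. So valid n = 5.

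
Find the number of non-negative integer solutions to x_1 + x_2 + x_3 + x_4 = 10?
286

Solution: C(10+4-1, 4-1) = 286.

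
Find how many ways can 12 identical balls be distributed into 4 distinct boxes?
455
C(12+4-1, 4-1) = C(15, 3) = 455.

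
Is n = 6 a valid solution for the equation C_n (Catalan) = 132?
C_6 = C(12,6)/(6+1) = 924/7 = 132, which equals 132.
Final answer: Yes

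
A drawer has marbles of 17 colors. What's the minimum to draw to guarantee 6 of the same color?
86
Worst case: 5 of each = 85. One more: 86.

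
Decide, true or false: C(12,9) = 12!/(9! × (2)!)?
False
The correct denominator is 9!×3!, giving C(12,9) = 220; the stated RHS is 12!/(9!×2!) = 660 ≠ 220, so the statement does not hold.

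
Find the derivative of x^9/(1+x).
(9x^8(1+x) - x^9)/(1+x)²

Reasoning: Quotient rule: [9x^{8}(1+x) - x^9]/(1+x)².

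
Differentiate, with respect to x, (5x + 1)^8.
40(5x + 1)^7

Chain rule: 8(5x+1)^{7} × 5 = 40(5x+1)^{7}.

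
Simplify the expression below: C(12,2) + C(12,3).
286
By Pascal's identity: C(13,3) = 286.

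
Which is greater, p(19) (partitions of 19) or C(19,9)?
C(19,9)

Working:
Pentagonal recurrence p(n) = p(n−1) + p(n−2) − p(n−5) − p(n−7) + …: p(19) = p(18) + p(17) − p(14) − p(12) + p(7) + p(4) = 385 + 297 − 135 − 77 + 15 + 5 = 490; C(19,9) = 92,378.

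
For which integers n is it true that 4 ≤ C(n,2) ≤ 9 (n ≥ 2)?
C(3,2)=3; C(4,2)=6; C(5,2)=10. So valid n = 4.

Answer: 4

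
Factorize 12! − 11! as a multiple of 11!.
11 × 11! = 439,084,800

12! − 11! = 12·11! − 11! = (12 − 1)·11! = 11 × 11! = 439,084,800.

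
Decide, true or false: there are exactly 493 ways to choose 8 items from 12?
False
C(12,8) = 495 ≠ 493.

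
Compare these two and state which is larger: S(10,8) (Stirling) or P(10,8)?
P(10,8)
S(10,8) = 8·S(9,8) + S(9,7) = 8·36 + 462 = 750; P(10,8) = 1,814,400.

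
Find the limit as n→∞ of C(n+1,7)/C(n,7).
Both numerator and denominator grow as n^7/7! for large n, so the ratio → 1.

Answer: 1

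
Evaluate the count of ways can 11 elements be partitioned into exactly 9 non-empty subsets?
1,155

Solution: This equals S(11,9), the Stirling number of the 2nd kind.
Using the Stirling recurrence: S(n,k) = k·S(n-1,k) + S(n-1,k-1)
S(11,9) = 9·S(10,9) + S(10,8)
         = 9·45 + 750
         = 405 + 750
         = 1,155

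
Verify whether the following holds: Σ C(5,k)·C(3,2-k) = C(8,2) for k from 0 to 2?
True

Vandermonde's identity gives C(8,2) = 28; RHS C(8,2) = 28.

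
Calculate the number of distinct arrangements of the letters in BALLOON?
1,260

Explanation: Word has 7 letters (B=1, A=1, L=2, O=2, N=1). Arrangements: 7!/Π(k!) = 1,260.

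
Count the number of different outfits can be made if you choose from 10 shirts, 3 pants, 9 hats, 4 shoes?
1,080

Working:
By the multiplication principle: 10 × 3 × 9 × 4 = 1,080.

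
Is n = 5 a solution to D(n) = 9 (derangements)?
No
D(5) = (5-1)·[D(4) + D(3)] = 4·[9 + 2] = 44, which does not equal 9.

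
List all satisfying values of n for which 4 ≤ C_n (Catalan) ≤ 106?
3, 4, 5

Solution: C_2=2; C_3=5; C_4=14; C_5=42; C_6=132. So valid n = 3, 4, 5.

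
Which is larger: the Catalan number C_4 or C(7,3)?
C(7,3)
C_4 = C(8,4)/(4+1) = 70/5 = 14; C(7,3) = 35.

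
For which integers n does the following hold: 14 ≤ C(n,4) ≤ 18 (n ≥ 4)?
6
C(5,4)=5; C(6,4)=15; C(7,4)=35. So valid n = 6.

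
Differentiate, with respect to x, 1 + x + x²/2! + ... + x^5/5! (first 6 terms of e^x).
1 + x + x²/2! + ... + x^4/4!

Solution: Differentiating term by term gives the first 5 terms of e^x.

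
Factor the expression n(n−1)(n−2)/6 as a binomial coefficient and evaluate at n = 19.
C(n,3); C(19,3) = 969

Solution: n(n−1)(n−2)/6 = n!/(3!(n−3)!) = C(n,3). At n = 19: C(19,3) = 969.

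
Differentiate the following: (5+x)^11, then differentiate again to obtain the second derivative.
110(5+x)^9

Solution: First derivative: 11(5+x)^{10}. Second derivative: 11·10·(5+x)^{9} = 110(5+x)^{9}.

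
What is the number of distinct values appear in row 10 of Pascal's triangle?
6
Row 10 has entries C(10,0)..C(10,10); by symmetry C(10,k)=C(10,10-k), giving 6 distinct values.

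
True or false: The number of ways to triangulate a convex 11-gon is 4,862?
True
Triangulations of a convex 11-gon are counted by the Catalan number C_9: C_9 = C(18,9)/(9+1) = 48,620/10 = 4,862.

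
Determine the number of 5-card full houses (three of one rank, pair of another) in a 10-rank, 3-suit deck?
270

Solution: Triple rank: 10. Triple suits: C(3,3)=1. Pair rank: 9. Pair suits: C(3,2)=3. Total: 270.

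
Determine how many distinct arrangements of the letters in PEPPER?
60

Reasoning: Word has 6 letters (P=3, E=2, R=1). Arrangements: 6!/Π(k!) = 60.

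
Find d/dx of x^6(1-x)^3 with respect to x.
6x^5(1-x)^3 - 3x^6(1-x)^2

Reasoning: Product rule: 6x^{5}(1-x)^{3} + x^6·(-3)(1-x)^{2}.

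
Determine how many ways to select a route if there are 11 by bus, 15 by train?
By the addition principle: 11 + 15 = 26.

Answer: 26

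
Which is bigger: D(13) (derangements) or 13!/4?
D(13)
D(13) = (13-1)·[D(12) + D(11)] = 12·[176,214,841 + 14,684,570] = 2,290,792,932; 13!/4 = 6,227,020,800/4 = 1,556,755,200.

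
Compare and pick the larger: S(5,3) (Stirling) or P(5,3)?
P(5,3)
S(5,3) = 3·S(4,3) + S(4,2) = 3·6 + 7 = 25; P(5,3) = 60.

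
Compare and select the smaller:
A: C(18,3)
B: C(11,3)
B

Solution: A=C(18,3)=816, B=C(11,3)=165.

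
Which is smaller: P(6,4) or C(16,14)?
C(16,14)

P(6,4)=360, C(16,14)=120.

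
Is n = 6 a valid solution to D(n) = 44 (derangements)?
D(6) = (6-1)·[D(5) + D(4)] = 5·[44 + 9] = 265, which does not equal 44.

Answer: No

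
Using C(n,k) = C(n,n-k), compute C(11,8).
165

Working:
C(11,8) = C(11,3) = 165.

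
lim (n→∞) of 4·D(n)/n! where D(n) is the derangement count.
4/e

D(n)/n! → 1/e, so 4·D(n)/n! → 4/e.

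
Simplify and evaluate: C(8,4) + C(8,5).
126

Solution: By Pascal's identity: C(9,5) = 126.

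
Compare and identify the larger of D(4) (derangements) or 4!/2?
4!/2

D(4) = (4-1)·[D(3) + D(2)] = 3·[2 + 1] = 9; 4!/2 = 24/2 = 12.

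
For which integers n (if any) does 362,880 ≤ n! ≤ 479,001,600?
9, 10, 11, 12

Working:
n! is strictly increasing; 9! = 362,880 and 12! = 479,001,600, so valid n = 9, 10, 11, 12.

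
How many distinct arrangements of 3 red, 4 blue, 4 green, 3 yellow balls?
Multinomial: 14!/(3! × 4! × 4! × 3!) = 4,204,200.
Final answer: 4,204,200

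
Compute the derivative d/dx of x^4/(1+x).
(4x^3(1+x) - x^4)/(1+x)²

Quotient rule: [4x^{3}(1+x) - x^4]/(1+x)².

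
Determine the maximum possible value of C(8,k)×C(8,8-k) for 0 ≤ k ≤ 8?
4,900
C(8,k)·C(8,8-k) = C(8,k)², maximised at the centre k = 4: C(8,4)² = 4,900.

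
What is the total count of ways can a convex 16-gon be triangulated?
Using the Catalan number formula: C_n = C(2n, n) / (n+1)
C_14 = C(28, 14) / (14+1)
     = 40116600 / 15
     = 2,674,440
Final answer: 2,674,440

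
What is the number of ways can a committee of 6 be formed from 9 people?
84

C(9,6) = 9! / (6! × (9-6)!)
         = 9! / (6! × 3!)
         = 84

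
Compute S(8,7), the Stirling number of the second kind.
Using the Stirling recurrence: S(n,k) = k·S(n-1,k) + S(n-1,k-1)
S(8,7) = 7·S(7,7) + S(7,6)
         = 7·1 + 21
         = 7 + 21
         = 28

Answer: 28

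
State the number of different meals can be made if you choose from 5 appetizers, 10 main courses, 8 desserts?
By the multiplication principle: 5 × 10 × 8 = 400.

Answer: 400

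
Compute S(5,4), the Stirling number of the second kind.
Using the Stirling recurrence: S(n,k) = k·S(n-1,k) + S(n-1,k-1)
S(5,4) = 4·S(4,4) + S(4,3)
         = 4·1 + 6
         = 4 + 6
         = 10

Answer: 10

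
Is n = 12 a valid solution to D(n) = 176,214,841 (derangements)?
D(12) = (12-1)·[D(11) + D(10)] = 11·[14,684,570 + 1,334,961] = 176,214,841, which equals 176,214,841.
Final answer: Yes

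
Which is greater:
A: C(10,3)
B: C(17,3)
A=C(10,3)=120, B=C(17,3)=680.
Final answer: B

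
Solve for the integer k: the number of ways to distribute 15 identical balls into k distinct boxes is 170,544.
Stars and bars: the count is C(15+k−1, k−1), increasing in k. k=6: C(20,5) = 15,504, k=7: C(21,6) = 54,264, k=8: C(22,7) = 170,544 ✓. So k = 8.

Answer: 8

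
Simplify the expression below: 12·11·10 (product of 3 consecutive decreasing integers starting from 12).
1,320

Solution: This is P(12,3) = 12!/(9)! = 1,320.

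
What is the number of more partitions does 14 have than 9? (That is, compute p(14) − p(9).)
Pentagonal recurrence p(n) = p(n−1) + p(n−2) − p(n−5) − p(n−7) + …: p(14) = p(13) + p(12) − p(9) − p(7) + p(2) = 101 + 77 − 30 − 15 + 2 = 135.
p(9) = p(8) + p(7) − p(4) − p(2) = 22 + 15 − 5 − 2 = 30.
Difference = 135 − 30 = 105.
Final answer: 105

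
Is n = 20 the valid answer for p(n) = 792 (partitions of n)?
Pentagonal recurrence p(n) = p(n−1) + p(n−2) − p(n−5) − p(n−7) + …: p(20) = p(19) + p(18) − p(15) − p(13) + p(8) + p(5) = 490 + 385 − 176 − 101 + 22 + 7 = 627, which does not equal 792.
Final answer: No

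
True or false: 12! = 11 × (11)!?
12! = 12 × 11! = 479,001,600, but 11 × 11! = 439,084,800.
Final answer: False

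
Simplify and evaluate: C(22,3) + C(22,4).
By Pascal's identity: C(23,4) = 8,855.

Answer: 8,855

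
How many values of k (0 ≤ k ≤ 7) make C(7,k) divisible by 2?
0

Checking C(7,k) mod 2 for k = 0..7: none are divisible by 2. Count = 0.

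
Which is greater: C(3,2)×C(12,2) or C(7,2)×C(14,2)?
C(7,2)×C(14,2)

C(3,2)×C(12,2)=198, C(7,2)×C(14,2)=1,911.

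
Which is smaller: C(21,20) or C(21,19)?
C(21,20)
C(21,20)=21, C(21,19)=210.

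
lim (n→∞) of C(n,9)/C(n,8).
C(n,9)/C(n,8) = (n-8)/9 → ∞ as n → ∞.
Final answer: ∞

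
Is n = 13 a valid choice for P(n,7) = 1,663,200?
No

Solution: P(13,7) = 13·12·11·10·9·8·7 = 8,648,640, which does not equal 1,663,200.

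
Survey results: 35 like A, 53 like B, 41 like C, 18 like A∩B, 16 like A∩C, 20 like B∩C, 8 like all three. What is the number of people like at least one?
|A∪B∪C| = 35+53+41-18-16-20+8 = 83.

Answer: 83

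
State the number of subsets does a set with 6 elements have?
Each element can be included or excluded: 2^6 = 64.

Answer: 64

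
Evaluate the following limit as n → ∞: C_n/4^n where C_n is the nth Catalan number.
0

Solution: C_n ~ 4^n/(n^(3/2)√π), so n^0·C_n/4^n ~ n^(0 − 3/2)/√π → 0.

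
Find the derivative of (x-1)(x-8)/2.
(2x - 9)/2

Working:
d/dx[(x-1)(x-8)] = (x-8) + (x-1) = 2x - 9. Dividing by 2 gives (2x - 9)/2.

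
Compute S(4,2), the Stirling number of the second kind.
Using the Stirling recurrence: S(n,k) = k·S(n-1,k) + S(n-1,k-1)
S(4,2) = 2·S(3,2) + S(3,1)
         = 2·3 + 1
         = 6 + 1
         = 7
Final answer: 7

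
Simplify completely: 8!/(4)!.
1,680

Working:
This equals 8×7×...×5 = 1,680.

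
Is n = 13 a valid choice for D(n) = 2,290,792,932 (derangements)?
D(13) = (13-1)·[D(12) + D(11)] = 12·[176,214,841 + 14,684,570] = 2,290,792,932, which equals 2,290,792,932.

Answer: Yes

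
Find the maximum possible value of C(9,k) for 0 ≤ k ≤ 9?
126

Maximum at k = 4 or k = 5: C(9,4) = 126.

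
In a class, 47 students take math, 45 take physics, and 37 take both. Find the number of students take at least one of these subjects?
55

Solution: |A∪B| = |A|+|B|-|A∩B| = 47+45-37 = 55.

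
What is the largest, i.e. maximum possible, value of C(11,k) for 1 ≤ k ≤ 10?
462

Explanation: C(11,k) is maximised at the centre of the row: C(11,5) = 462.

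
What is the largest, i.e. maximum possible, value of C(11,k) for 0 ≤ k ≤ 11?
462

Maximum at k = 5 or k = 6: C(11,5) = 462.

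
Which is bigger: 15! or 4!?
15!

15!=1,307,674,368,000, 4!=24. 15! > 4!.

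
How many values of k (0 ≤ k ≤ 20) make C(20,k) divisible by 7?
Checking C(20,k) mod 7 for k = 0..20: none are divisible by 7. Count = 0.

Answer: 0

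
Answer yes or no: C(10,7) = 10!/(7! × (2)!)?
The correct denominator is 7!×3!, giving C(10,7) = 120; the stated RHS is 10!/(7!×2!) = 360 ≠ 120, so the statement does not hold.
Final answer: No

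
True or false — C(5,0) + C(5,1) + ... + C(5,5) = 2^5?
True

Solution: Binomial theorem with x = y = 1: Σ C(5,i) = (1+1)^5 = 2^5 = 32. The statement holds.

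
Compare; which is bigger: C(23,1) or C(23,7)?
C(23,1)=23, C(23,7)=245,157.
Final answer: C(23,7)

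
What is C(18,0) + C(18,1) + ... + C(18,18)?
262,144

Sum of binomial coefficients = 2^18 = 262,144.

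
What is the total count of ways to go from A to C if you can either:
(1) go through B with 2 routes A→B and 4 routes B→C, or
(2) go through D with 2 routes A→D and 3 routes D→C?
Route via B: 2×4=8. Route via D: 2×3=6. Total: 14.

Answer: 14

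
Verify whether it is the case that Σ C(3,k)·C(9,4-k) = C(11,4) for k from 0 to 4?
False

Reasoning: Vandermonde's identity gives C(12,4) = 495; RHS C(11,4) = 330.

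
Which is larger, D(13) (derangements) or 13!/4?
D(13)
D(13) = (13-1)·[D(12) + D(11)] = 12·[176,214,841 + 14,684,570] = 2,290,792,932; 13!/4 = 6,227,020,800/4 = 1,556,755,200.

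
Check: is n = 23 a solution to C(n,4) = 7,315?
No

Solution: C(23,4) = 23·22·21·20/4! = 212,520/24 = 8,855, which does not equal 7,315.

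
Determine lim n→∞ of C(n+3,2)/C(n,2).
1

Explanation: Both numerator and denominator grow as n^2/2! for large n, so the ratio → 1.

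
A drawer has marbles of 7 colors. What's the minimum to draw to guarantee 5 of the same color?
29

Reasoning: Worst case: 4 of each = 28. One more: 29.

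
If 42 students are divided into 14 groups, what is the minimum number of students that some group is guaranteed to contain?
3
Pigeonhole: ⌈42/14⌉ = 3.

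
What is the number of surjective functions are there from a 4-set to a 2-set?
Onto functions = 2! × S(4,2)
First compute S(4,2) via recurrence:
Using the Stirling recurrence: S(n,k) = k·S(n-1,k) + S(n-1,k-1)
S(4,2) = 2·S(3,2) + S(3,1)
         = 2·3 + 1
         = 6 + 1
         = 7
Then: 2 × 7 = 14

Answer: 14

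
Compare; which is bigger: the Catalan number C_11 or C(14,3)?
C_11

Solution: C_11 = C(22,11)/(11+1) = 705,432/12 = 58,786; C(14,3) = 364.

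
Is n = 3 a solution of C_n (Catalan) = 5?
C_3 = C(6,3)/(3+1) = 20/4 = 5, which equals 5.

Answer: Yes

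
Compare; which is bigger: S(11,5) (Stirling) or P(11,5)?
S(11,5)

Working:
S(11,5) = 5·S(10,5) + S(10,4) = 5·42,525 + 34,105 = 246,730; P(11,5) = 55,440.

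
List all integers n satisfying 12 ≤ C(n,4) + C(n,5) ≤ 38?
C(5,4)+C(5,5)=6; C(6,4)+C(6,5)=21; C(7,4)+C(7,5)=56. So valid n = 6.

Answer: 6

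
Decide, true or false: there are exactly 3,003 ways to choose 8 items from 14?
True

Explanation: C(14,8) = 3,003.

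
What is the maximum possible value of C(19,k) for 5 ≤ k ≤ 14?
92,378

Explanation: C(19,k) is maximised at the centre of the row: C(19,9) = 92,378.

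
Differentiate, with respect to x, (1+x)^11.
Using the power rule: d/dx (1+x)^11 = 11(1+x)^{10}.
Final answer: 11(1+x)^10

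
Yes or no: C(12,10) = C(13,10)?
LHS = C(12,10) = 66; RHS = C(13,10) = 286. 66 ≠ 286, so the statement does not hold.

Answer: No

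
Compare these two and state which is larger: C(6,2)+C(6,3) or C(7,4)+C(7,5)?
C(7,4)+C(7,5)

Working:
First=35, Second=56.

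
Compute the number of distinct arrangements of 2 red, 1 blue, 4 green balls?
105

Working:
Multinomial: 7!/(2! × 1! × 4!) = 105.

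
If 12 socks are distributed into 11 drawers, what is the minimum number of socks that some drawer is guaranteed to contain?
2

Explanation: Pigeonhole: ⌈12/11⌉ = 2.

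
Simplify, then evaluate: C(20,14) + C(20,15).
By Pascal's identity: C(21,15) = 54,264.
Final answer: 54,264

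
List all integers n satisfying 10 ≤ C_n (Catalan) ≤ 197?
4, 5, 6

Explanation: C_3=5; C_4=14; C_5=42; C_6=132; C_7=429. So valid n = 4, 5, 6.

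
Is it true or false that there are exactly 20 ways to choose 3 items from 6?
True

C(6,3) = 20.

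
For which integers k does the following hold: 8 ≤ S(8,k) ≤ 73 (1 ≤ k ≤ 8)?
7

Explanation: S(8,1)=1; S(8,2)=127; S(8,3)=966; S(8,4)=1,701; S(8,5)=1,050; S(8,6)=266; S(8,7)=28; S(8,8)=1. So valid k = 7.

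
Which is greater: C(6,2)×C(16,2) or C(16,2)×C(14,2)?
C(16,2)×C(14,2)

Solution: C(6,2)×C(16,2)=1,800, C(16,2)×C(14,2)=10,920.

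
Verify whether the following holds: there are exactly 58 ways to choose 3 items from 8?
C(8,3) = 56 ≠ 58.

Answer: False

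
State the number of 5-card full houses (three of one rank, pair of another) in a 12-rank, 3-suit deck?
Triple rank: 12. Triple suits: C(3,3)=1. Pair rank: 11. Pair suits: C(3,2)=3. Total: 396.
Final answer: 396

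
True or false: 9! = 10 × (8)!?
False

9! = 9 × 8! = 362,880, but 10 × 8! = 403,200.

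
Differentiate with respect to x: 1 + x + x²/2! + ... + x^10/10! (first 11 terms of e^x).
1 + x + x²/2! + ... + x^9/9!

Solution: Differentiating term by term gives the first 10 terms of e^x.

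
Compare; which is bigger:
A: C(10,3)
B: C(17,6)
B

Solution: A=C(10,3)=120, B=C(17,6)=12,376.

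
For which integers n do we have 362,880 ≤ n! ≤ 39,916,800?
9, 10, 11
n! is strictly increasing; 9! = 362,880 and 11! = 39,916,800, so valid n = 9, 10, 11.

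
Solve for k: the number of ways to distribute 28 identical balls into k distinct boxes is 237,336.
6

Solution: Stars and bars: the count is C(28+k−1, k−1), increasing in k. k=4: C(31,3) = 4,495, k=5: C(32,4) = 35,960, k=6: C(33,5) = 237,336 ✓. So k = 6.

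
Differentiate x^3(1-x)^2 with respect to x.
3x^2(1-x)^2 - 2x^3(1-x)^1

Reasoning: Product rule: 3x^{2}(1-x)^{2} + x^3·(-2)(1-x)^{1}.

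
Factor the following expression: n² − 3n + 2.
(n − 1)(n − 2)

Explanation: Seek roots whose sum is 3 and product is 2: (1, 2). So n² − 3n + 2 = (n − 1)(n − 2).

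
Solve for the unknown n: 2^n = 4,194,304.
22

Reasoning: 4,194,304 = 1,024 × 1,024 × 4 = 2^10 × 2^10 × 2^2 = 2^22, so n = 22.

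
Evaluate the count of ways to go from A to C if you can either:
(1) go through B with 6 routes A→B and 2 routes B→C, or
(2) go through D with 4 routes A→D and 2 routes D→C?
20

Route via B: 6×2=12. Route via D: 4×2=8. Total: 20.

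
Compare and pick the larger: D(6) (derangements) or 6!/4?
D(6)

Working:
D(6) = (6-1)·[D(5) + D(4)] = 5·[44 + 9] = 265; 6!/4 = 720/4 = 180.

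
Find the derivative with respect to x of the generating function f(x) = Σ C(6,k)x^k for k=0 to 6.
Σ k·C(6,k)x^(k-1) for k=1 to 6

Working:
Term-by-term differentiation gives Σ k·C(6,k)x^{k-1} for k=1 to 6.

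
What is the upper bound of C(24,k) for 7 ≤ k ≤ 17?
2,704,156
C(24,k) is maximised at the centre of the row: C(24,12) = 2,704,156.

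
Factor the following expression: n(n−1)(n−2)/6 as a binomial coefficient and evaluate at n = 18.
n(n−1)(n−2)/6 = n!/(3!(n−3)!) = C(n,3). At n = 18: C(18,3) = 816.
Final answer: C(n,3); C(18,3) = 816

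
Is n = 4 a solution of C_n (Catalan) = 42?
C_4 = C(8,4)/(4+1) = 70/5 = 14, which does not equal 42.

Answer: No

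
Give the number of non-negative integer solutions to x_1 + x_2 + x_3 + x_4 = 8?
C(8+4-1, 4-1) = 165.

Answer: 165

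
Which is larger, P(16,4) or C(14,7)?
P(16,4)
P(16,4)=43,680, C(14,7)=3,432.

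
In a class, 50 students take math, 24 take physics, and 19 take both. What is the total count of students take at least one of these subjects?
|A∪B| = |A|+|B|-|A∩B| = 50+24-19 = 55.
Final answer: 55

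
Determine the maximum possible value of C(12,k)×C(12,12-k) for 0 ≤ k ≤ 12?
C(12,k)·C(12,12-k) = C(12,k)², maximised at the centre k = 6: C(12,6)² = 853,776.
Final answer: 853,776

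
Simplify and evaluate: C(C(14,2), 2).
4,095

Reasoning: C(14,2) = 91, then C(91, 2) = 4,095.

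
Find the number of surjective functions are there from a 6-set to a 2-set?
62

Onto functions = 2! × S(6,2)
First compute S(6,2) via recurrence:
Using the Stirling recurrence: S(n,k) = k·S(n-1,k) + S(n-1,k-1)
S(6,2) = 2·S(5,2) + S(5,1)
         = 2·15 + 1
         = 30 + 1
         = 31
Then: 2 × 31 = 62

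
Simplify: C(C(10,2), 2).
C(10,2) = 45, then C(45, 2) = 990.

Answer: 990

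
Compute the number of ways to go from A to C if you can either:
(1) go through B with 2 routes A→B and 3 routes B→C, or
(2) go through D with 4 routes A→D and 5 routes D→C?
Route via B: 2×3=6. Route via D: 4×5=20. Total: 26.

Answer: 26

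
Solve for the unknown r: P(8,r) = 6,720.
P(8,r) = 8·7·…·(8−r+1), a product of r factors. Multiplying down from 8: 8 = 8; 8·7 = 56; 8·7·6 = 336; 8·7·6·5 = 1,680; 8·7·6·5·4 = 6,720 ✓ (5 factors). So r = 5.

Answer: 5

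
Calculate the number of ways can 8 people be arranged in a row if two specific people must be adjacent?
10,080

Working:
Treat pair as unit: (8-1)! arrangements × 2 internal orders = 10,080.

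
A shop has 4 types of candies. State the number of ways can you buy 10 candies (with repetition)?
Stars and bars: C(10+4-1, 10) = C(13, 10) = 286.

Answer: 286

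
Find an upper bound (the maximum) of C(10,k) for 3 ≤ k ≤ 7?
252

Solution: C(10,k) is maximised at the centre of the row: C(10,5) = 252.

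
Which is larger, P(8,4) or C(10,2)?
P(8,4)
P(8,4)=1,680, C(10,2)=45.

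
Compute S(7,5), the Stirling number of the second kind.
Using the Stirling recurrence: S(n,k) = k·S(n-1,k) + S(n-1,k-1)
S(7,5) = 5·S(6,5) + S(6,4)
         = 5·15 + 65
         = 75 + 65
         = 140
Final answer: 140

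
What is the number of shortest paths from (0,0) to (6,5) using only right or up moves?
Choose 6 rights from 11 moves: C(11,6) = 462.
Final answer: 462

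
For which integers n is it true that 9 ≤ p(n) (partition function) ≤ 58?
6, 7, 8, 9, 10, 11

Working:
Tabulating p(n) via p(n) = p(n−1) + p(n−2) − p(n−5) − p(n−7) + …: p(5)=7; p(6)=11; p(7)=15; p(8)=22; p(9)=30; p(10)=42; p(11)=56; p(12)=77. So valid n = 6, 7, 8, 9, 10, 11.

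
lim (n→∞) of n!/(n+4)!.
0

Explanation: n!/(n+4)! = 1/[(n+1)(n+2)···(n+4)] → 0 as n → ∞.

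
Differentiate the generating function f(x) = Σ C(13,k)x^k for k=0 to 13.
Term-by-term differentiation gives Σ k·C(13,k)x^{k-1} for k=1 to 13.
Final answer: Σ k·C(13,k)x^(k-1) for k=1 to 13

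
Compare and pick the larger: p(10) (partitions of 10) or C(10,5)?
C(10,5)
Pentagonal recurrence p(n) = p(n−1) + p(n−2) − p(n−5) − p(n−7) + …: p(10) = p(9) + p(8) − p(5) − p(3) = 30 + 22 − 7 − 3 = 42; C(10,5) = 252.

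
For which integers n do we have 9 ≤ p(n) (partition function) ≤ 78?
6, 7, 8, 9, 10, 11, 12

Solution: Tabulating p(n) via p(n) = p(n−1) + p(n−2) − p(n−5) − p(n−7) + …: p(5)=7; p(6)=11; p(7)=15; p(8)=22; p(9)=30; p(10)=42; p(11)=56; p(12)=77; p(13)=101. So valid n = 6, 7, 8, 9, 10, 11, 12.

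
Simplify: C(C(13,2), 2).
3,003

Solution: C(13,2) = 78, then C(78, 2) = 3,003.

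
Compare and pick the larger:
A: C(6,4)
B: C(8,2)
B

Reasoning: A=C(6,4)=15, B=C(8,2)=28.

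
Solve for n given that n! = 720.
n! is strictly increasing. 4! = 24, 5! = 120, 6! = 720 ✓. So n = 6.

Answer: 6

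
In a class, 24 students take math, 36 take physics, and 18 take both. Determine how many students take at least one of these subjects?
42

Reasoning: |A∪B| = |A|+|B|-|A∩B| = 24+36-18 = 42.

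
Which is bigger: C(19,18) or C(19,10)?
C(19,10)

Solution: C(19,18)=19, C(19,10)=92,378.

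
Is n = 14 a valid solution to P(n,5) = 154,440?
No

Reasoning: P(14,5) = 14·13·12·11·10 = 240,240, which does not equal 154,440.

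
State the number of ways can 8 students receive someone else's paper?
Using D(n) = (n-1)[D(n-1) + D(n-2)]:
D(8) = (8-1) × [D(7) + D(6)]
      = 7 × [1854 + 265]
      = 7 × 2119
      = 14,833

Answer: 14,833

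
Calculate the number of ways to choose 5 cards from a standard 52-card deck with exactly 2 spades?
712,842
13 spades and 39 non-spades: C(13,2) × C(39,3) = 78 × 9139 = 712,842.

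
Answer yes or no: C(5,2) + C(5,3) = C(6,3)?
Yes

Explanation: Pascal's identity: LHS = 10 + 10 = 20; RHS = C(6,3) = 20. Both sides agree, so the statement holds.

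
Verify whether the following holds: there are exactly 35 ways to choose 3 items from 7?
True

Explanation: C(7,3) = 35.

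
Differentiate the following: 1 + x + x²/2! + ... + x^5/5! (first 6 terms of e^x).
1 + x + x²/2! + ... + x^4/4!

Explanation: Differentiating term by term gives the first 5 terms of e^x.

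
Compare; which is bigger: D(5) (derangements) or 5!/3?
D(5) = (5-1)·[D(4) + D(3)] = 4·[9 + 2] = 44; 5!/3 = 120/3 = 40.
Final answer: D(5)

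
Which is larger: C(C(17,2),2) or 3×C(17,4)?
C(C(17,2),2)

Explanation: C(C(17,2),2)=9,180, 3×C(17,4)=7,140.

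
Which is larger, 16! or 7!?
16!

Explanation: 16!=20,922,789,888,000, 7!=5,040. 16! > 7!.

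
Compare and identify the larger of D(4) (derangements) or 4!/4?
D(4)

Working:
D(4) = (4-1)·[D(3) + D(2)] = 3·[2 + 1] = 9; 4!/4 = 24/4 = 6.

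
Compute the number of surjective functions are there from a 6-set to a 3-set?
540

Working:
Onto functions = 3! × S(6,3)
First compute S(6,3) via recurrence:
Using the Stirling recurrence: S(n,k) = k·S(n-1,k) + S(n-1,k-1)
S(6,3) = 3·S(5,3) + S(5,2)
         = 3·25 + 15
         = 75 + 15
         = 90
Then: 6 × 90 = 540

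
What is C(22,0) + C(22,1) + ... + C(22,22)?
4,194,304
Sum of binomial coefficients = 2^22 = 4,194,304.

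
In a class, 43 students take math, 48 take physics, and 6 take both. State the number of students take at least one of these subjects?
|A∪B| = |A|+|B|-|A∩B| = 43+48-6 = 85.

Answer: 85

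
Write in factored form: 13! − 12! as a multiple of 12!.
13! − 12! = 13·12! − 12! = (13 − 1)·12! = 12 × 12! = 5,748,019,200.
Final answer: 12 × 12! = 5,748,019,200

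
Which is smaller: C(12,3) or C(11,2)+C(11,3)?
Equal

By Pascal's identity: C(12,3) = C(11,2)+C(11,3) = 220. Equal.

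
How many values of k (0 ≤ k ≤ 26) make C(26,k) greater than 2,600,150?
9

Row 26 is unimodal and symmetric about k=26/2. C(26,8)=1,562,275 ≤ 2,600,150; C(26,9)=3,124,550 > 2,600,150; by symmetry C(26,k) > 2,600,150 for k = 9..17. That's 17 - 9 + 1 = 9 values.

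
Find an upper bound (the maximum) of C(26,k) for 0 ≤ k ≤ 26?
Maximum at k = 13: C(26,13) = 10,400,600.

Answer: 10,400,600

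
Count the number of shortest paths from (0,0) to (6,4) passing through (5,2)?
To (5,2): C(7,5)=21. From there: C(3,1)=3. Total: 63.

Answer: 63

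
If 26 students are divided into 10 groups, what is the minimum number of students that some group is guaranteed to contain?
3

Reasoning: Pigeonhole: ⌈26/10⌉ = 3.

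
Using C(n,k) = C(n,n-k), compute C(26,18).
1,562,275

C(26,18) = C(26,8) = 1,562,275.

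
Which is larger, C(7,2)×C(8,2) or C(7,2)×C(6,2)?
C(7,2)×C(8,2)
C(7,2)×C(8,2)=588, C(7,2)×C(6,2)=315.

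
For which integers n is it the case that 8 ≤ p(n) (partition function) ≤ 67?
6, 7, 8, 9, 10, 11

Explanation: Tabulating p(n) via p(n) = p(n−1) + p(n−2) − p(n−5) − p(n−7) + …: p(5)=7; p(6)=11; p(7)=15; p(8)=22; p(9)=30; p(10)=42; p(11)=56; p(12)=77. So valid n = 6, 7, 8, 9, 10, 11.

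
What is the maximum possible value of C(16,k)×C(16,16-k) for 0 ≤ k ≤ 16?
165,636,900

Working:
C(16,k)·C(16,16-k) = C(16,k)², maximised at the centre k = 8: C(16,8)² = 165,636,900.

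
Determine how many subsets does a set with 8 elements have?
Each element can be included or excluded: 2^8 = 256.

Answer: 256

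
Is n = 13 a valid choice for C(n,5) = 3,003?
No

Reasoning: C(13,5) = 13·12·11·10·9/5! = 154,440/120 = 1,287, which does not equal 3,003.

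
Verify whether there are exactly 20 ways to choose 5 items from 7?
False
C(7,5) = 21 ≠ 20.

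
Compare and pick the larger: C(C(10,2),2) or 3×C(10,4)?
C(C(10,2),2)

Reasoning: C(C(10,2),2)=990, 3×C(10,4)=630.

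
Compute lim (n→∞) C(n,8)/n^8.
C(n,8) ≈ n^8/8! for large n. Limit = 1/8! = 1/40320.
Final answer: 1/40320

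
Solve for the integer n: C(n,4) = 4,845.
C(n,4) = n(n−1)(n−2)(n−3)/4! is increasing in n, and n(n−1)(n−2)(n−3) = 4!·4,845 = 116,280 ≈ (n−1.5)^4 gives n ≈ 20.0. Check: C(18,4) = 3,060, C(19,4) = 3,876, C(20,4) = 4,845 ✓. So n = 20.

Answer: 20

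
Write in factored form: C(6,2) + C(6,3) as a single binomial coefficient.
C(7,3)

Solution: By Pascal's identity: C(6,2) + C(6,3) = C(7,3) = 35.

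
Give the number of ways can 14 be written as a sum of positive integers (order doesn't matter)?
135

Solution: Pentagonal recurrence p(n) = p(n−1) + p(n−2) − p(n−5) − p(n−7) + …: p(14) = p(13) + p(12) − p(9) − p(7) + p(2) = 101 + 77 − 30 − 15 + 2 = 135.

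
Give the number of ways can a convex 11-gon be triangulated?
4,862

Using the Catalan number formula: C_n = C(2n, n) / (n+1)
C_9 = C(18, 9) / (9+1)
     = 48620 / 10
     = 4,862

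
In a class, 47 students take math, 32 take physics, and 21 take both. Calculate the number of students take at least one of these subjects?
|A∪B| = |A|+|B|-|A∩B| = 47+32-21 = 58.

Answer: 58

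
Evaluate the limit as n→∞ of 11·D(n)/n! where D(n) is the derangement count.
11/e

Reasoning: D(n)/n! → 1/e, so 11·D(n)/n! → 11/e.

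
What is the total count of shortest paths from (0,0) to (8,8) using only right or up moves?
12,870

Explanation: Choose 8 rights from 16 moves: C(16,8) = 12,870.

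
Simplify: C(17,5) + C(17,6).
18,564
By Pascal's identity: C(18,6) = 18,564.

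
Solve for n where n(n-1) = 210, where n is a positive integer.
15

Explanation: n² − n − 210 = 0, so n = (1 ± √(1 + 4·210))/2 = (1 ± √841)/2 = (1 ± 29)/2, i.e. n = 15 or n = -14. Taking the positive root, n = 15 (check: 15×14 = 210).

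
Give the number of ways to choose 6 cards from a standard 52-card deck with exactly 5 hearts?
50,193
13 hearts and 39 non-hearts: C(13,5) × C(39,1) = 1287 × 39 = 50,193.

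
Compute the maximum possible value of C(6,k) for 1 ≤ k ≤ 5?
20

Solution: C(6,k) is maximised at the centre of the row: C(6,3) = 20.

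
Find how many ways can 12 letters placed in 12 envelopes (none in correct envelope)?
176,214,841

Explanation: Using D(n) = (n-1)[D(n-1) + D(n-2)]:
D(12) = (12-1) × [D(11) + D(10)]
      = 11 × [14684570 + 1334961]
      = 11 × 16019531
      = 176,214,841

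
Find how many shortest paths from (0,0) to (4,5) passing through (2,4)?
45
To (2,4): C(6,2)=15. From there: C(3,2)=3. Total: 45.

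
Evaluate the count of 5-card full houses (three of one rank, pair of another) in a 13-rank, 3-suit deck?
468
Triple rank: 13. Triple suits: C(3,3)=1. Pair rank: 12. Pair suits: C(3,2)=3. Total: 468.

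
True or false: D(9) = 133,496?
True

Derangements of 9 elements: D(9) = (9-1)·[D(8) + D(7)] = 8·[14,833 + 1,854] = 133,496.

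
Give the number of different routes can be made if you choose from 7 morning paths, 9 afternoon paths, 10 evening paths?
630
By the multiplication principle: 7 × 9 × 10 = 630.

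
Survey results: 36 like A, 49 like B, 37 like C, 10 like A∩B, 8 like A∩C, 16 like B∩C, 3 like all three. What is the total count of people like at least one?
91

Reasoning: |A∪B∪C| = 36+49+37-10-8-16+3 = 91.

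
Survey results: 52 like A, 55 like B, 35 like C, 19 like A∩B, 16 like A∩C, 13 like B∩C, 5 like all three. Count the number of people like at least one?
99
|A∪B∪C| = 52+55+35-19-16-13+5 = 99.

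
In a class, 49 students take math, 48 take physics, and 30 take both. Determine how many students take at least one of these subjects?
67

Explanation: |A∪B| = |A|+|B|-|A∩B| = 49+48-30 = 67.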